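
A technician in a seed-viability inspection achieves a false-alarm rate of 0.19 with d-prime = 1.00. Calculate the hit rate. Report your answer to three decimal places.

z(false-alarm rate) = z(0.19) = -0.8779
z(H) = z(FA) + d' = -0.8779 + 1.00 = 0.1221
hit rate = Φ(0.1221) = 0.5486

hit rate = 0.549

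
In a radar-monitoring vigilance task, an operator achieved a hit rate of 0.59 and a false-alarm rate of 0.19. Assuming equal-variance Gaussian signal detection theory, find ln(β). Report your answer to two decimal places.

z(0.59) = 0.228, z(0.19) = -0.878
ln β = −½·[z(H)² − z(FA)²] = −0.5 × (0.052 − 0.771) = 0.3595

ln β = 0.36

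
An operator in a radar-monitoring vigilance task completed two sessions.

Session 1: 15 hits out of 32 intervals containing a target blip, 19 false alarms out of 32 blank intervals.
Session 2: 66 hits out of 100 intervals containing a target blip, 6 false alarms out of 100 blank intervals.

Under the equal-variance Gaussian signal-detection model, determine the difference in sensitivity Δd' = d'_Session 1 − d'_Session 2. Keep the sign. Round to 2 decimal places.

Δd' = -2.28

Session 1: z(0.4688) = -0.078, z(0.5938) = 0.237, d' = -0.315
Session 2: z(0.6600) = 0.412, z(0.0600) = -1.555, d' = 1.967
Δd' = d'_Session 1 − d'_Session 2 = -0.315 − 1.967 = -2.282
Session 2 has the higher sensitivity.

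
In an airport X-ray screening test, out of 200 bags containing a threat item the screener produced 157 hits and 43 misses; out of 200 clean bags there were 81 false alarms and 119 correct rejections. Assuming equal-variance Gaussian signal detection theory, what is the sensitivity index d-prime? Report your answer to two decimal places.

H = 157/200 = 0.7850
FA = 81/200 = 0.4050
Φ⁻¹(H) = 0.7892
Φ⁻¹(FA) = -0.2404
d' = z(H) − z(FA) = 0.7892 − (-0.2404) = 1.0296

d-prime = 1.03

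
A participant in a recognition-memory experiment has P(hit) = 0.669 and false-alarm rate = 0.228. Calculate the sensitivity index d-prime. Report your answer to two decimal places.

d-prime = 1.18

z(H) = z(0.669) = 0.4372
z(FA) = z(0.228) = -0.7454
d' = z(H) − z(FA) = 0.4372 − (-0.7454) = 1.1826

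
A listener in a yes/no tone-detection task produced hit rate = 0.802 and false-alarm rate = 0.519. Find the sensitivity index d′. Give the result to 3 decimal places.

Φ⁻¹(H) = Φ⁻¹(0.802) = 0.8488
Φ⁻¹(FA) = Φ⁻¹(0.519) = 0.0476
d' = z(H) − z(FA) = 0.8488 − 0.0476 = 0.8012

d′ = 0.801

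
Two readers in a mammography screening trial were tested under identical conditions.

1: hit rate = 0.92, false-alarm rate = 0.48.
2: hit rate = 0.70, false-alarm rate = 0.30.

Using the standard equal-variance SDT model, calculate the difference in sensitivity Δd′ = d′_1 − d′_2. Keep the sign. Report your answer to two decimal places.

1: z(0.92) = 1.405, z(0.48) = -0.050, d' = 1.455
2: z(0.70) = 0.524, z(0.30) = -0.524, d' = 1.048
Δd' = d'_1 − d'_2 = 1.455 − 1.048 = 0.407
1 has the higher sensitivity.

Δd′ = 0.41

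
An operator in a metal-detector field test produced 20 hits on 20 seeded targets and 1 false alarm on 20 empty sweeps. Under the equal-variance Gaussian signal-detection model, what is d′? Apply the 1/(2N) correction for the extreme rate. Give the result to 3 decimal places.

The hit rate is 20/20 = 1, so apply the 1/(2N) correction: H → 1 − 1/(2·20) = 0.97500.
z(H) = z(0.97500) = 1.9600
z(FA) = z(0.05000) = -1.6449
d' = 1.9600 − (-1.6449) = 3.6049

d′ = 3.605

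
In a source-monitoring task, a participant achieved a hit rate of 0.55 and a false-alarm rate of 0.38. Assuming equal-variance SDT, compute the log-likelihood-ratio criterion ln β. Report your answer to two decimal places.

ln β = 0.04

z(H) = z(0.55) = 0.126
z(FA) = z(0.38) = -0.305
ln β = −½·[z(H)² − z(FA)²] = −0.5 × (0.016 − 0.093) = 0.0385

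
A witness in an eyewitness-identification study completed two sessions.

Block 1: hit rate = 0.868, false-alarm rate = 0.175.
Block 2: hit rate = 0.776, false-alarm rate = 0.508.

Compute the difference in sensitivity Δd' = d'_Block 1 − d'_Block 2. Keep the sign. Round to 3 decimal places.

Block 1: z(0.868) = 1.1170, z(0.175) = -0.9346, d' = 2.0516
Block 2: z(0.776) = 0.7588, z(0.508) = 0.0201, d' = 0.7387
Δd' = d'_Block 1 − d'_Block 2 = 2.0516 − 0.7387 = 1.3129
Block 1 has the higher sensitivity.

Δd' = 1.313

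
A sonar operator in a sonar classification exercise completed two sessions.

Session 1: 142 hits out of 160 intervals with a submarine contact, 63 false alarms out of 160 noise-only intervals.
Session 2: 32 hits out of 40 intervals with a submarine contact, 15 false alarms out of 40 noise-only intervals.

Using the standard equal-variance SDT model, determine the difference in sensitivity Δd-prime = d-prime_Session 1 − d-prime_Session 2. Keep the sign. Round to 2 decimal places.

Session 1: z(0.8875) = 1.213, z(0.3937) = -0.270, d' = 1.483
Session 2: z(0.8000) = 0.842, z(0.3750) = -0.319, d' = 1.161
Δd' = d'_Session 1 − d'_Session 2 = 1.483 − 1.161 = 0.322
Session 1 has the higher sensitivity.

Δd-prime = 0.32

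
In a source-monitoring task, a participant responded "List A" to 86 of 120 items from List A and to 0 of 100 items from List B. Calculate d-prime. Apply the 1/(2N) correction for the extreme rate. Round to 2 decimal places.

The false-alarm rate is 0/100 = 0, so apply the 1/(2N) correction: FA → 1/(2·100) = 0.00500.
z(H) = z(0.71667) = 0.573
z(FA) = z(0.00500) = -2.576
d' = 0.573 − (-2.576) = 3.149

d-prime = 3.15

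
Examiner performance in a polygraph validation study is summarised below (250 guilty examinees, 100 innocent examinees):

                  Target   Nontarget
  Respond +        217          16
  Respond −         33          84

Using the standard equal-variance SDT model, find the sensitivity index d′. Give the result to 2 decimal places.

H = 217/250 = 0.8680
FA = 16/100 = 0.1600
z(0.8680) = 1.117, z(0.1600) = -0.994
d' = z(H) − z(FA) = 1.117 − (-0.994) = 2.111

d′ = 2.11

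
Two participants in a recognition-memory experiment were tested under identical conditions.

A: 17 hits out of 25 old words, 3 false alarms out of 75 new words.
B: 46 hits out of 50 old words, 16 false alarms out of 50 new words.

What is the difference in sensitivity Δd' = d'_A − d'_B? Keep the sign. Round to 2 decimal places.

Δd' = 0.35

A: z(0.6800) = 0.468, z(0.0400) = -1.751, d' = 2.219
B: z(0.9200) = 1.405, z(0.3200) = -0.468, d' = 1.873
Δd' = d'_A − d'_B = 2.219 − 1.873 = 0.346
A has the higher sensitivity.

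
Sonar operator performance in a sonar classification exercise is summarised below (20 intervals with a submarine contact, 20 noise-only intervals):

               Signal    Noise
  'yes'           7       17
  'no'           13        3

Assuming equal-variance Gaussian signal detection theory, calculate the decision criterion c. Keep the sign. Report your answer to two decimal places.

c = -0.33

H = 7/20 = 0.3500
FA = 17/20 = 0.8500
z(H) = z(0.3500) = -0.385
z(FA) = z(0.8500) = 1.036
c = −½·[z(H) + z(FA)] = −0.5 × (-0.385 + 1.036) = -0.3255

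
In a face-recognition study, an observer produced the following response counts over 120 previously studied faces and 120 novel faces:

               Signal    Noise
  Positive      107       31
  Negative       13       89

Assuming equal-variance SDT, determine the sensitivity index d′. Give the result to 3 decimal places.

d′ = 1.884

H = 107/120 = 0.8917
FA = 31/120 = 0.2583
Φ⁻¹(H) = Φ⁻¹(0.8917) = 1.2356
Φ⁻¹(FA) = Φ⁻¹(0.2583) = -0.6486
d' = z(H) − z(FA) = 1.2356 − (-0.6486) = 1.8842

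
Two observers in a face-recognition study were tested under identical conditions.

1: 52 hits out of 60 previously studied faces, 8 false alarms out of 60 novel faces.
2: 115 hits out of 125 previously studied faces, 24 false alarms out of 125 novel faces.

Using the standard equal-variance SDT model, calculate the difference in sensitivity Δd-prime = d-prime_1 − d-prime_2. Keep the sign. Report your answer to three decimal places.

1: z(0.8667) = 1.1109, z(0.1333) = -1.1109, d' = 2.2218
2: z(0.9200) = 1.4051, z(0.1920) = -0.8705, d' = 2.2756
Δd' = d'_1 − d'_2 = 2.2218 − 2.2756 = -0.0538
2 has the higher sensitivity.

Δd-prime = -0.054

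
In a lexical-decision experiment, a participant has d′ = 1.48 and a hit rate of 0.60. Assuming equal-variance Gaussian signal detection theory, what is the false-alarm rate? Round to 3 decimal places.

false-alarm rate = 0.110

z(hit rate) = z(0.60) = 0.2533
z(FA) = z(H) − d' = 0.2533 − 1.48 = -1.2267
false-alarm rate = Φ(-1.2267) = 0.1100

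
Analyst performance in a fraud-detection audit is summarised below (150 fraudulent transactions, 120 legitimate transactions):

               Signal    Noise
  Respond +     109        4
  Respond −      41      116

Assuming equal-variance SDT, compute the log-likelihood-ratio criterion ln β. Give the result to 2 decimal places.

H = 109/150 = 0.7267
FA = 4/120 = 0.0333
z(0.7267) = 0.603, z(0.0333) = -1.834
ln β = −½·[z(H)² − z(FA)²] = −0.5 × (0.364 − 3.364) = 1.500

ln β = 1.50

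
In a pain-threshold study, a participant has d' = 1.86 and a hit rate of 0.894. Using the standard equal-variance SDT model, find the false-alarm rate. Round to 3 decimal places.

false-alarm rate = 0.270

z(hit rate) = z(0.894) = 1.2481
z(FA) = z(H) − d' = 1.2481 − 1.86 = -0.6119
false-alarm rate = Φ(-0.6119) = 0.2703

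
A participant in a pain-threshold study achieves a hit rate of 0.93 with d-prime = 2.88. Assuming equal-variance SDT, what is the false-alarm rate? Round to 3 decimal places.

z(hit rate) = z(0.93) = 1.4758
z(FA) = z(H) − d' = 1.4758 − 2.88 = -1.4042
false-alarm rate = Φ(-1.4042) = 0.0801

false-alarm rate = 0.080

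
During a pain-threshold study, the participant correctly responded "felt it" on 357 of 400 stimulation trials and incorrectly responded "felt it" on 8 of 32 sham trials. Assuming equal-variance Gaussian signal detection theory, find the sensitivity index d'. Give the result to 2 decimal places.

H = 357/400 = 0.8925
FA = 8/32 = 0.2500
Φ⁻¹(0.8925) = 1.2399, Φ⁻¹(0.2500) = -0.6745
d' = z(H) − z(FA) = 1.2399 − (-0.6745) = 1.9144

d' = 1.91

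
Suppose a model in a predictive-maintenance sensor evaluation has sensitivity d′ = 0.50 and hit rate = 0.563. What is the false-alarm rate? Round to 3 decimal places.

false-alarm rate = 0.366

z(hit rate) = z(0.563) = 0.1586
z(FA) = z(H) − d' = 0.1586 − 0.50 = -0.3414
false-alarm rate = Φ(-0.3414) = 0.3664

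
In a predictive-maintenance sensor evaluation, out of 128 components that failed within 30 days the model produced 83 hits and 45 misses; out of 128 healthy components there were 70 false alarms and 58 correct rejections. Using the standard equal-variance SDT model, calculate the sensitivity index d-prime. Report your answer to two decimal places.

d-prime = 0.26

H = 83/128 = 0.6484
FA = 70/128 = 0.5469
z(H) = 0.381
z(FA) = 0.118
d' = z(H) − z(FA) = 0.381 − 0.118 = 0.263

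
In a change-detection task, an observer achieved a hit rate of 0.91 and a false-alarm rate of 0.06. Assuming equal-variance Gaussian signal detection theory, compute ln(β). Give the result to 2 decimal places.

ln β = 0.31

z(H) = 1.341
z(FA) = -1.555
ln β = −½·[z(H)² − z(FA)²] = −0.5 × (1.798 − 2.418) = 0.310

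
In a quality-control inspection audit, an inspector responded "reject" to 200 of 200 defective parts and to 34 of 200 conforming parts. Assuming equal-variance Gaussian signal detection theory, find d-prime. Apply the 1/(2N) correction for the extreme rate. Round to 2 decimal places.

d-prime = 3.76

The hit rate is 200/200 = 1, so apply the 1/(2N) correction: H → 1 − 1/(2·200) = 0.99750.
z(H) = z(0.99750) = 2.807
z(FA) = z(0.17000) = -0.954
d' = 2.807 − (-0.954) = 3.761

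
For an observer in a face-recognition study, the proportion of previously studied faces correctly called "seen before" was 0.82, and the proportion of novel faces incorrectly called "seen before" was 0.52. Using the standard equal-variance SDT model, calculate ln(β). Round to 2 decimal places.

z(0.82) = 0.915, z(0.52) = 0.050
ln β = −½·[z(H)² − z(FA)²] = −0.5 × (0.837 − 0.003) = -0.417

ln β = -0.42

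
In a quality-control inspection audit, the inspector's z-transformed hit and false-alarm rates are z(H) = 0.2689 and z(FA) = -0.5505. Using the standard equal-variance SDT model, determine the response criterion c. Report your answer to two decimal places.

c = −½·[z(H) + z(FA)] = −½·(0.2689 + (-0.5505)) = 0.1408

c = 0.14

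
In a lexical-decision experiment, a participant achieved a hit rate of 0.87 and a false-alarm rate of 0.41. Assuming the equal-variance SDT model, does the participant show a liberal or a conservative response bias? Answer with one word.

liberal

z(H) = 1.126, z(FA) = -0.228
c = −½·(z(H) + z(FA)) = -0.449
c < 0 → liberal criterion (biased toward responding “yes”).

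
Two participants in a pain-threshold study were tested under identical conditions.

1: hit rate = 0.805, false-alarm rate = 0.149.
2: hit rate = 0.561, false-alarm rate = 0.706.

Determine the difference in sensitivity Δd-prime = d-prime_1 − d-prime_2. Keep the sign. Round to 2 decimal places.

1: z(0.805) = 0.860, z(0.149) = -1.041, d' = 1.901
2: z(0.561) = 0.154, z(0.706) = 0.542, d' = -0.388
Δd' = d'_1 − d'_2 = 1.901 − (-0.388) = 2.289
1 has the higher sensitivity.

Δd-prime = 2.29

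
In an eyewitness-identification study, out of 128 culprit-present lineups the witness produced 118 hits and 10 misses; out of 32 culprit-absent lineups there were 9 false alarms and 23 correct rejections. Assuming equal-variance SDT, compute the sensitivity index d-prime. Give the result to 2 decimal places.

d-prime = 2.00

H = 118/128 = 0.9219
FA = 9/32 = 0.2812
z(0.9219) = 1.418, z(0.2812) = -0.579
d' = z(H) − z(FA) = 1.418 − (-0.579) = 1.997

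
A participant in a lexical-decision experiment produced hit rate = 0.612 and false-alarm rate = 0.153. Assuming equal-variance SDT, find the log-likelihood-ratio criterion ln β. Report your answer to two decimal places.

Φ⁻¹(0.612) = 0.285, Φ⁻¹(0.153) = -1.024
ln β = −½·[z(H)² − z(FA)²] = −0.5 × (0.081 − 1.049) = 0.484

ln β = 0.48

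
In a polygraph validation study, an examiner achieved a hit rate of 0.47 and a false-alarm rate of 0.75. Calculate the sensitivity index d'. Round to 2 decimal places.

d' = -0.75

z(0.47) = -0.075, z(0.75) = 0.674
d' = z(H) − z(FA) = -0.075 − 0.674 = -0.749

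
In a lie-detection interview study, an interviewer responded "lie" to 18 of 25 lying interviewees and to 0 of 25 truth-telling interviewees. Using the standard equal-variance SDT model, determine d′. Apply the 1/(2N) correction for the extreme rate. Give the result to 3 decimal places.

d′ = 2.637

The false-alarm rate is 0/25 = 0, so apply the 1/(2N) correction: FA → 1/(2·25) = 0.02000.
z(H) = z(0.72000) = 0.5828
z(FA) = z(0.02000) = -2.0537
d' = 0.5828 − (-2.0537) = 2.6365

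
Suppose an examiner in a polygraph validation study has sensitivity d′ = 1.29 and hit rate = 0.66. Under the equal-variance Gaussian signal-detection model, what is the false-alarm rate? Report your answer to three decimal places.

z(hit rate) = z(0.66) = 0.4125
z(FA) = z(H) − d' = 0.4125 − 1.29 = -0.8775
false-alarm rate = Φ(-0.8775) = 0.1901

false-alarm rate = 0.190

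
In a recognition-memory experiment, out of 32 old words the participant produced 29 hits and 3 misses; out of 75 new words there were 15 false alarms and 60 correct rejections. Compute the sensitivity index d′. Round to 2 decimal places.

d′ = 2.16

H = 29/32 = 0.9062
FA = 15/75 = 0.2000
Φ⁻¹(0.9062) = 1.318, Φ⁻¹(0.2000) = -0.842
d' = z(H) − z(FA) = 1.318 − (-0.842) = 2.160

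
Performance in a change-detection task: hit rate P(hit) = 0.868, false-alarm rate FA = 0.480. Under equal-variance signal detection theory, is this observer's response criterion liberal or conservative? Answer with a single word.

z(H) = 1.117, z(FA) = -0.050
c = −½·(z(H) + z(FA)) = -0.5335
c < 0 → liberal criterion (biased toward responding “yes”).

liberal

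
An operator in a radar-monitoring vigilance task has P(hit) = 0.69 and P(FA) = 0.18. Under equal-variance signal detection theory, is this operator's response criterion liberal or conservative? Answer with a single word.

conservative

z(H) = 0.496, z(FA) = -0.915
c = −½·(z(H) + z(FA)) = 0.2095
c > 0 → conservative criterion (biased toward responding “no”).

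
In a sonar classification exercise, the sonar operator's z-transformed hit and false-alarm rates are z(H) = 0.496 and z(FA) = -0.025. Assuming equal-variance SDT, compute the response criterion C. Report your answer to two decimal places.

c = −½·[z(H) + z(FA)] = −½·(0.496 + (-0.025)) = -0.2355

C = -0.24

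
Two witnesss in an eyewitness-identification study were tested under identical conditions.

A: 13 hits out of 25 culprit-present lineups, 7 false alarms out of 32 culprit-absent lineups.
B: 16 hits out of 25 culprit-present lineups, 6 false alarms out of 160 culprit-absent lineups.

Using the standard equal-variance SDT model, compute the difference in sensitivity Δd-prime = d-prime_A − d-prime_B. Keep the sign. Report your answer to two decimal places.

Δd-prime = -1.31

A: z(0.5200) = 0.050, z(0.2188) = -0.776, d' = 0.826
B: z(0.6400) = 0.358, z(0.0375) = -1.780, d' = 2.138
Δd' = d'_A − d'_B = 0.826 − 2.138 = -1.312
B has the higher sensitivity.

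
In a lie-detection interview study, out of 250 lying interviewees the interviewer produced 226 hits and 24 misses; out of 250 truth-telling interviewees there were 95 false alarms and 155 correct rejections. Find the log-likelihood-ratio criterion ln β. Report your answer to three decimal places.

ln β = -0.804

H = 226/250 = 0.9040
FA = 95/250 = 0.3800
z(H) = z(0.9040) = 1.3047
z(FA) = z(0.3800) = -0.3055
ln β = −½·[z(H)² − z(FA)²] = −0.5 × (1.7022 − 0.0933) = -0.80445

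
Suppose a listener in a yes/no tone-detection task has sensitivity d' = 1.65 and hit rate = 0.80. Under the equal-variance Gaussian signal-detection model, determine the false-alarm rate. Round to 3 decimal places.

false-alarm rate = 0.209

z(hit rate) = z(0.80) = 0.8416
z(FA) = z(H) − d' = 0.8416 − 1.65 = -0.8084
false-alarm rate = Φ(-0.8084) = 0.2094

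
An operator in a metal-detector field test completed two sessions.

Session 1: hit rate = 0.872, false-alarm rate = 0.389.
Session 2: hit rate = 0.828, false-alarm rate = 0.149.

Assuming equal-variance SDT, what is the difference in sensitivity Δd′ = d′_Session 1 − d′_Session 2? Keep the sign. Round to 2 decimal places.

Δd′ = -0.57

Session 1: z(0.872) = 1.136, z(0.389) = -0.282, d' = 1.418
Session 2: z(0.828) = 0.946, z(0.149) = -1.041, d' = 1.987
Δd' = d'_Session 1 − d'_Session 2 = 1.418 − 1.987 = -0.569
Session 2 has the higher sensitivity.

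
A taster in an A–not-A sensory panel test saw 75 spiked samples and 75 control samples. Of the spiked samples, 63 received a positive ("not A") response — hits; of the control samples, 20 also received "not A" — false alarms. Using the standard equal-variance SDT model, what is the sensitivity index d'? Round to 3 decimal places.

d' = 1.617

H = 63/75 = 0.8400
FA = 20/75 = 0.2667
Φ⁻¹(H) = Φ⁻¹(0.8400) = 0.9945
Φ⁻¹(FA) = Φ⁻¹(0.2667) = -0.6228
d' = z(H) − z(FA) = 0.9945 − (-0.6228) = 1.6173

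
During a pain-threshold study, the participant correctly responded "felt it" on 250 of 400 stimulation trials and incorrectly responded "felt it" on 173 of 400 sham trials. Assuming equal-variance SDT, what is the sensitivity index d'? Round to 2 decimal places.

d' = 0.49

H = 250/400 = 0.6250
FA = 173/400 = 0.4325
z(H) = z(0.6250) = 0.3186
z(FA) = z(0.4325) = -0.1700
d' = z(H) − z(FA) = 0.3186 − (-0.1700) = 0.4886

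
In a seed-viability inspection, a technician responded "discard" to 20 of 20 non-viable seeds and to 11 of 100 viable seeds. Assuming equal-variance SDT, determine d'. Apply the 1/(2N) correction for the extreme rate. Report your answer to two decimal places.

d' = 3.19

The hit rate is 20/20 = 1, so apply the 1/(2N) correction: H → 1 − 1/(2·20) = 0.97500.
z(H) = z(0.97500) = 1.960
z(FA) = z(0.11000) = -1.227
d' = 1.960 − (-1.227) = 3.187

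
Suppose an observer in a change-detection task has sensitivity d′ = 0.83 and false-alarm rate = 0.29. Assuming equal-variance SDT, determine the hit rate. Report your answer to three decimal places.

z(false-alarm rate) = z(0.29) = -0.5534
z(H) = z(FA) + d' = -0.5534 + 0.83 = 0.2766
hit rate = Φ(0.2766) = 0.6090

hit rate = 0.609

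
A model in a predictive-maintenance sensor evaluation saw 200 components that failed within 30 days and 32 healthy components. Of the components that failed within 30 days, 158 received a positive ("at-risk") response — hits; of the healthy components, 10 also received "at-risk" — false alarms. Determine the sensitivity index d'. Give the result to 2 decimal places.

H = 158/200 = 0.7900
FA = 10/32 = 0.3125
Φ⁻¹(H) = Φ⁻¹(0.7900) = 0.806
Φ⁻¹(FA) = Φ⁻¹(0.3125) = -0.489
d' = z(H) − z(FA) = 0.806 − (-0.489) = 1.295

d' = 1.30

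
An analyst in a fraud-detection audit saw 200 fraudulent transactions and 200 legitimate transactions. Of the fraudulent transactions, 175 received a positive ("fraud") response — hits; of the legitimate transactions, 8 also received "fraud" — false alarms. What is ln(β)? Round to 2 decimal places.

H = 175/200 = 0.8750
FA = 8/200 = 0.0400
z(H) = z(0.8750) = 1.150
z(FA) = z(0.0400) = -1.751
ln β = −½·[z(H)² − z(FA)²] = −0.5 × (1.323 − 3.066) = 0.8715

ln β = 0.87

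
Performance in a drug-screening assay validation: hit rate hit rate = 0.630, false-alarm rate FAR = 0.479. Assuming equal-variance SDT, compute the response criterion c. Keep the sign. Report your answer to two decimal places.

Φ⁻¹(H) = Φ⁻¹(0.630) = 0.3319
Φ⁻¹(FA) = Φ⁻¹(0.479) = -0.0527
c = −½·[z(H) + z(FA)] = −0.5 × (0.3319 + (-0.0527)) = -0.1396

c = -0.14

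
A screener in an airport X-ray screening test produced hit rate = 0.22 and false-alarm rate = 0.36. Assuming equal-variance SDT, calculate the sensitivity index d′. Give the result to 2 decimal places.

Φ⁻¹(H) = Φ⁻¹(0.22) = -0.7722
Φ⁻¹(FA) = Φ⁻¹(0.36) = -0.3585
d' = z(H) − z(FA) = -0.7722 − (-0.3585) = -0.4137

d′ = -0.41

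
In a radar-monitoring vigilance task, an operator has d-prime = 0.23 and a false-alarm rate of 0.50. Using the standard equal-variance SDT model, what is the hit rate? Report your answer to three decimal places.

z(false-alarm rate) = z(0.50) = 0.0000
z(H) = z(FA) + d' = 0.0000 + 0.23 = 0.2300
hit rate = Φ(0.2300) = 0.5910

hit rate = 0.591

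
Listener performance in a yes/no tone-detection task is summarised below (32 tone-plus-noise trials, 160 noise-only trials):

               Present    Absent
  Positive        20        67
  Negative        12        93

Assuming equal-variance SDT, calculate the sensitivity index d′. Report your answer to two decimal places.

H = 20/32 = 0.6250
FA = 67/160 = 0.4188
z(0.6250) = 0.319, z(0.4188) = -0.205
d' = z(H) − z(FA) = 0.319 − (-0.205) = 0.524

d′ = 0.52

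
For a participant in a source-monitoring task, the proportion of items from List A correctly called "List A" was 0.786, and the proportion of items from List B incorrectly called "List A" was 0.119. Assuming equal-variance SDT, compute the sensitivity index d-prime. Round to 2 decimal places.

d-prime = 1.97

z(H) = z(0.786) = 0.7926
z(FA) = z(0.119) = -1.1800
d' = z(H) − z(FA) = 0.7926 − (-1.1800) = 1.9726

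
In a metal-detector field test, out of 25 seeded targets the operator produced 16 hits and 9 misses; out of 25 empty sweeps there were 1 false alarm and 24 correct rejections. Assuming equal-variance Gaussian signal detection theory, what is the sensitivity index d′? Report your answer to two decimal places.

d′ = 2.11

H = 16/25 = 0.6400
FA = 1/25 = 0.0400
Φ⁻¹(H) = Φ⁻¹(0.6400) = 0.358
Φ⁻¹(FA) = Φ⁻¹(0.0400) = -1.751
d' = z(H) − z(FA) = 0.358 − (-1.751) = 2.109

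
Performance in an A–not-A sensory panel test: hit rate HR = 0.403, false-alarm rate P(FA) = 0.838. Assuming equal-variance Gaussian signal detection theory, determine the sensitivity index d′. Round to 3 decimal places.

d′ = -1.232

z(H) = -0.2456
z(FA) = 0.9863
d' = z(H) − z(FA) = -0.2456 − 0.9863 = -1.2319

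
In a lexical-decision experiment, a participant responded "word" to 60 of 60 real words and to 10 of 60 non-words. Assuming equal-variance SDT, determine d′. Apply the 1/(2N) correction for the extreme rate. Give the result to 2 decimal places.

d′ = 3.36

The hit rate is 60/60 = 1, so apply the 1/(2N) correction: H → 1 − 1/(2·60) = 0.99167.
z(H) = z(0.99167) = 2.394
z(FA) = z(0.16667) = -0.967
d' = 2.394 − (-0.967) = 3.361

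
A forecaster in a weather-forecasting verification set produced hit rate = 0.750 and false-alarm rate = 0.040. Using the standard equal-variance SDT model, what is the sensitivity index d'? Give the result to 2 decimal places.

d' = 2.43

Φ⁻¹(H) = 0.6745
Φ⁻¹(FA) = -1.7507
d' = z(H) − z(FA) = 0.6745 − (-1.7507) = 2.4252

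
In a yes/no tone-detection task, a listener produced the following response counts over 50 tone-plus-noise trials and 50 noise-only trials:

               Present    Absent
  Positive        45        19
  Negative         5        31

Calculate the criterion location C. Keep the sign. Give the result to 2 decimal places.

H = 45/50 = 0.9000
FA = 19/50 = 0.3800
z(0.9000) = 1.282, z(0.3800) = -0.305
c = −½·[z(H) + z(FA)] = −0.5 × (1.282 + (-0.305)) = -0.4885

C = -0.49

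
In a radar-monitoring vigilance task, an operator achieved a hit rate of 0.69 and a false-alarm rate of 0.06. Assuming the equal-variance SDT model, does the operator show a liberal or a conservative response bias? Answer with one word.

z(H) = 0.496, z(FA) = -1.555
c = −½·(z(H) + z(FA)) = 0.5295
c > 0 → conservative criterion (biased toward responding “no”).

conservative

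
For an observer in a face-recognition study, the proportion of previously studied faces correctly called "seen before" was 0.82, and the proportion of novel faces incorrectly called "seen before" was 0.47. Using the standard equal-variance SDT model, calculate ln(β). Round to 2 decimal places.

ln β = -0.42

Φ⁻¹(H) = Φ⁻¹(0.82) = 0.915
Φ⁻¹(FA) = Φ⁻¹(0.47) = -0.075
ln β = −½·[z(H)² − z(FA)²] = −0.5 × (0.837 − 0.006) = -0.4155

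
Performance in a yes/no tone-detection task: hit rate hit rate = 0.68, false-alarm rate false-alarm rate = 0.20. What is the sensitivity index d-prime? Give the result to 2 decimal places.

Φ⁻¹(H) = Φ⁻¹(0.68) = 0.468
Φ⁻¹(FA) = Φ⁻¹(0.20) = -0.842
d' = z(H) − z(FA) = 0.468 − (-0.842) = 1.310

d-prime = 1.31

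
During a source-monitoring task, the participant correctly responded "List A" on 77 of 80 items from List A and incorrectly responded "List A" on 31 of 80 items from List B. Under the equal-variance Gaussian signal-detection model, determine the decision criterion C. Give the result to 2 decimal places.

C = -0.75

H = 77/80 = 0.9625
FA = 31/80 = 0.3875
Φ⁻¹(0.9625) = 1.780, Φ⁻¹(0.3875) = -0.286
c = −½·[z(H) + z(FA)] = −0.5 × (1.780 + (-0.286)) = -0.747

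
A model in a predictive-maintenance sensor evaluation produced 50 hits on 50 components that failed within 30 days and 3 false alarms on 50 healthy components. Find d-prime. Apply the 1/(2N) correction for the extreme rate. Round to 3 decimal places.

The hit rate is 50/50 = 1, so apply the 1/(2N) correction: H → 1 − 1/(2·50) = 0.99000.
z(H) = z(0.99000) = 2.3263
z(FA) = z(0.06000) = -1.5548
d' = 2.3263 − (-1.5548) = 3.8811

d-prime = 3.881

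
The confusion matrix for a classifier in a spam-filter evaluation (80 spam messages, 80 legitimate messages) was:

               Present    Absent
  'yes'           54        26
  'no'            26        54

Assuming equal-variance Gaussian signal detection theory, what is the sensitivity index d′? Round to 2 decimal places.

d′ = 0.91

H = 54/80 = 0.6750
FA = 26/80 = 0.3250
Φ⁻¹(0.6750) = 0.4538, Φ⁻¹(0.3250) = -0.4538
d' = z(H) − z(FA) = 0.4538 − (-0.4538) = 0.9076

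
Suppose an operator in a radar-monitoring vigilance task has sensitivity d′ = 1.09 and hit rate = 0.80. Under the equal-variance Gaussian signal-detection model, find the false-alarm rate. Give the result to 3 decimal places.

z(hit rate) = z(0.80) = 0.8416
z(FA) = z(H) − d' = 0.8416 − 1.09 = -0.2484
false-alarm rate = Φ(-0.2484) = 0.4019

false-alarm rate = 0.402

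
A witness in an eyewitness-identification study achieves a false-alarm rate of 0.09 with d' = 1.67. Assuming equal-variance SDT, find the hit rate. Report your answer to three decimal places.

z(false-alarm rate) = z(0.09) = -1.3408
z(H) = z(FA) + d' = -1.3408 + 1.67 = 0.3292
hit rate = Φ(0.3292) = 0.6290

hit rate = 0.629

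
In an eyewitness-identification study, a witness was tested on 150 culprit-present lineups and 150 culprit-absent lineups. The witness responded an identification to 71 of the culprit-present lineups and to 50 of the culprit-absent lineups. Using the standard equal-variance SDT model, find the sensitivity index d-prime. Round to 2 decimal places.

H = 71/150 = 0.4733
FA = 50/150 = 0.3333
z(H) = z(0.4733) = -0.067
z(FA) = z(0.3333) = -0.431
d' = z(H) − z(FA) = -0.067 − (-0.431) = 0.364

d-prime = 0.36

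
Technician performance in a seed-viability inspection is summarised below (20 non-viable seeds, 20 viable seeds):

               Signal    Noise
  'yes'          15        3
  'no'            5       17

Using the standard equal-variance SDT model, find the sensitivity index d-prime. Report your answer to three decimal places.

H = 15/20 = 0.7500
FA = 3/20 = 0.1500
z(H) = 0.6745
z(FA) = -1.0364
d' = z(H) − z(FA) = 0.6745 − (-1.0364) = 1.7109

d-prime = 1.711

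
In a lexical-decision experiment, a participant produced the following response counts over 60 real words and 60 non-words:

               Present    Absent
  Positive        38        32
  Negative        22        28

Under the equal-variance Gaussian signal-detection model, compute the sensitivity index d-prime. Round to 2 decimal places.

H = 38/60 = 0.6333
FA = 32/60 = 0.5333
z(H) = 0.3406
z(FA) = 0.0836
d' = z(H) − z(FA) = 0.3406 − 0.0836 = 0.2570

d-prime = 0.26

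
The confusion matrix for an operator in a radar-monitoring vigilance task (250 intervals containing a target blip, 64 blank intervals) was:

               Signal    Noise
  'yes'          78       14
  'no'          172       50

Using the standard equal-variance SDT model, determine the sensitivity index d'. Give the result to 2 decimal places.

H = 78/250 = 0.3120
FA = 14/64 = 0.2188
Φ⁻¹(H) = -0.4902
Φ⁻¹(FA) = -0.7763
d' = z(H) − z(FA) = -0.4902 − (-0.7763) = 0.2861

d' = 0.29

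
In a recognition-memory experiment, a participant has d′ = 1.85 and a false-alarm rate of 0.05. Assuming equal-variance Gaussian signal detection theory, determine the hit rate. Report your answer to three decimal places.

z(false-alarm rate) = z(0.05) = -1.6449
z(H) = z(FA) + d' = -1.6449 + 1.85 = 0.2051
hit rate = Φ(0.2051) = 0.5813

hit rate = 0.581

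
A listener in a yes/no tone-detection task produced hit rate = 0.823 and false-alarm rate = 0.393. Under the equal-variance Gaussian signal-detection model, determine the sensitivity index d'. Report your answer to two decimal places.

z(H) = 0.927
z(FA) = -0.272
d' = z(H) − z(FA) = 0.927 − (-0.272) = 1.199

d' = 1.20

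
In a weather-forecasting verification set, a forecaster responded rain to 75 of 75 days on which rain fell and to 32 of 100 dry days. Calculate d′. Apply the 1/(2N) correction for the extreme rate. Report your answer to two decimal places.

The hit rate is 75/75 = 1, so apply the 1/(2N) correction: H → 1 − 1/(2·75) = 0.99333.
z(H) = z(0.99333) = 2.475
z(FA) = z(0.32000) = -0.468
d' = 2.475 − (-0.468) = 2.943

d′ = 2.94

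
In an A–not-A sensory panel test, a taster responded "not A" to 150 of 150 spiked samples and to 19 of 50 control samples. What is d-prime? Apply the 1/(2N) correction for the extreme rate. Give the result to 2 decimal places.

The hit rate is 150/150 = 1, so apply the 1/(2N) correction: H → 1 − 1/(2·150) = 0.99667.
z(H) = z(0.99667) = 2.713
z(FA) = z(0.38000) = -0.305
d' = 2.713 − (-0.305) = 3.018

d-prime = 3.02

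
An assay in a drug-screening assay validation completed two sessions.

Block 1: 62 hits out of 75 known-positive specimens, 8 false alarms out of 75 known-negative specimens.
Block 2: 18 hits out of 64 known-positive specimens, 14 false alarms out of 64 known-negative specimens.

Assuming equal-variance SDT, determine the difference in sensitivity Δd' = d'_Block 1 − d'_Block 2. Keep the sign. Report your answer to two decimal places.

Block 1: z(0.8267) = 0.941, z(0.1067) = -1.244, d' = 2.185
Block 2: z(0.2812) = -0.579, z(0.2188) = -0.776, d' = 0.197
Δd' = d'_Block 1 − d'_Block 2 = 2.185 − 0.197 = 1.988
Block 1 has the higher sensitivity.

Δd' = 1.99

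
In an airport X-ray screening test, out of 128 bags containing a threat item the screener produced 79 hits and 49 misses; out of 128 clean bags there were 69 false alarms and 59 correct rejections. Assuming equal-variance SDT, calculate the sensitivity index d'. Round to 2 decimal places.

H = 79/128 = 0.6172
FA = 69/128 = 0.5391
z(0.6172) = 0.2981, z(0.5391) = 0.0982
d' = z(H) − z(FA) = 0.2981 − 0.0982 = 0.1999

d' = 0.20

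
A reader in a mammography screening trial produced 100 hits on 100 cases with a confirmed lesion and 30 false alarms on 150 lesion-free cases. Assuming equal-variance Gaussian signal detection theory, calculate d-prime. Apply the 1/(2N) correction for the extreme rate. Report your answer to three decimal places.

d-prime = 3.417

The hit rate is 100/100 = 1, so apply the 1/(2N) correction: H → 1 − 1/(2·100) = 0.99500.
z(H) = z(0.99500) = 2.5758
z(FA) = z(0.20000) = -0.8416
d' = 2.5758 − (-0.8416) = 3.4174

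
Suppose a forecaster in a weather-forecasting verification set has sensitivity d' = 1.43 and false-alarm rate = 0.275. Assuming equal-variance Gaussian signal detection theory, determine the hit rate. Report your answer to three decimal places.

hit rate = 0.797

z(false-alarm rate) = z(0.275) = -0.5978
z(H) = z(FA) + d' = -0.5978 + 1.43 = 0.8322
hit rate = Φ(0.8322) = 0.7974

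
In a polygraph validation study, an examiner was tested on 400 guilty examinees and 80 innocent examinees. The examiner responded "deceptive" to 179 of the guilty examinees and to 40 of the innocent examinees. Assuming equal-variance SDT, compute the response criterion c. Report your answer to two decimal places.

H = 179/400 = 0.4475
FA = 40/80 = 0.5000
z(H) = z(0.4475) = -0.1320
z(FA) = z(0.5000) = 0.0000
c = −½·[z(H) + z(FA)] = −0.5 × (-0.1320 + 0.0000) = 0.0660

c = 0.07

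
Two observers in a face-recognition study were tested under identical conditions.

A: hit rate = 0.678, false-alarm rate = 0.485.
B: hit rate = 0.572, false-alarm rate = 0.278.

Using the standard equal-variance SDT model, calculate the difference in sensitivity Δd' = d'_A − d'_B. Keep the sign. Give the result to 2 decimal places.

A: z(0.678) = 0.462, z(0.485) = -0.038, d' = 0.500
B: z(0.572) = 0.181, z(0.278) = -0.589, d' = 0.770
Δd' = d'_A − d'_B = 0.500 − 0.770 = -0.270
B has the higher sensitivity.

Δd' = -0.27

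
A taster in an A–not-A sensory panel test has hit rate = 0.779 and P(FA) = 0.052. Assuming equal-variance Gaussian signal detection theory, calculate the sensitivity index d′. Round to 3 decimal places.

z(0.779) = 0.7688, z(0.052) = -1.6258
d' = z(H) − z(FA) = 0.7688 − (-1.6258) = 2.3946

d′ = 2.395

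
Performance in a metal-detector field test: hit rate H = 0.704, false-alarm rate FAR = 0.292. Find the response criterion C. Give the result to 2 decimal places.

z(0.704) = 0.5359, z(0.292) = -0.5476
c = −½·[z(H) + z(FA)] = −0.5 × (0.5359 + (-0.5476)) = 0.00585

C = 0.01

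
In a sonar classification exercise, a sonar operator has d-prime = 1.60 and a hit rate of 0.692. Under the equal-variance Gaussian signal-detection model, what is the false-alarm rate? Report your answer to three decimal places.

false-alarm rate = 0.136

z(hit rate) = z(0.692) = 0.5015
z(FA) = z(H) − d' = 0.5015 − 1.60 = -1.0985
false-alarm rate = Φ(-1.0985) = 0.1360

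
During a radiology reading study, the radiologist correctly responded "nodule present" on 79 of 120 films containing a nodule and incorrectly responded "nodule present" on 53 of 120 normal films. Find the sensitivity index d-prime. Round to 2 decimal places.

d-prime = 0.55

H = 79/120 = 0.6583
FA = 53/120 = 0.4417
z(H) = 0.4078
z(FA) = -0.1467
d' = z(H) − z(FA) = 0.4078 − (-0.1467) = 0.5545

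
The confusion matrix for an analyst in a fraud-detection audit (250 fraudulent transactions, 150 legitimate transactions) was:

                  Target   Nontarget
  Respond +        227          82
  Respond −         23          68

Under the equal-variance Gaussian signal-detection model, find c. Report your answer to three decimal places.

H = 227/250 = 0.9080
FA = 82/150 = 0.5467
Φ⁻¹(H) = 1.3285
Φ⁻¹(FA) = 0.1173
c = −½·[z(H) + z(FA)] = −0.5 × (1.3285 + 0.1173) = -0.7229

c = -0.723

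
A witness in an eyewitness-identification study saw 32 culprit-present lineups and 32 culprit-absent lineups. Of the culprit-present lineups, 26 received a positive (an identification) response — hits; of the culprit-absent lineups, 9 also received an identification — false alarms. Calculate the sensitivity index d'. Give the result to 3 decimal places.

d' = 1.466

H = 26/32 = 0.8125
FA = 9/32 = 0.2812
Φ⁻¹(H) = Φ⁻¹(0.8125) = 0.8871
Φ⁻¹(FA) = Φ⁻¹(0.2812) = -0.5793
d' = z(H) − z(FA) = 0.8871 − (-0.5793) = 1.4664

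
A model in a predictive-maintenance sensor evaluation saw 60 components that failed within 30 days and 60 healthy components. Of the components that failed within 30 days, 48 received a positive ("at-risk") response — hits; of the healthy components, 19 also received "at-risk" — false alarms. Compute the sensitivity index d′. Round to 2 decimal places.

H = 48/60 = 0.8000
FA = 19/60 = 0.3167
z(H) = 0.842
z(FA) = -0.477
d' = z(H) − z(FA) = 0.842 − (-0.477) = 1.319

d′ = 1.32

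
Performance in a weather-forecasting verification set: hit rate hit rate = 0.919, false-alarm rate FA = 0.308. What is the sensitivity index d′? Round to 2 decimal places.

Φ⁻¹(0.919) = 1.3984, Φ⁻¹(0.308) = -0.5015
d' = z(H) − z(FA) = 1.3984 − (-0.5015) = 1.8999

d′ = 1.90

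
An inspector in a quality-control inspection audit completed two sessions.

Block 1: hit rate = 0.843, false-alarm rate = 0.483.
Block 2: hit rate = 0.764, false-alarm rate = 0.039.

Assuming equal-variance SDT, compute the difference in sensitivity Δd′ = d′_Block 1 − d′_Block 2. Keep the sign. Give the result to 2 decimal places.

Δd′ = -1.43

Block 1: z(0.843) = 1.007, z(0.483) = -0.043, d' = 1.050
Block 2: z(0.764) = 0.719, z(0.039) = -1.762, d' = 2.481
Δd' = d'_Block 1 − d'_Block 2 = 1.050 − 2.481 = -1.431
Block 2 has the higher sensitivity.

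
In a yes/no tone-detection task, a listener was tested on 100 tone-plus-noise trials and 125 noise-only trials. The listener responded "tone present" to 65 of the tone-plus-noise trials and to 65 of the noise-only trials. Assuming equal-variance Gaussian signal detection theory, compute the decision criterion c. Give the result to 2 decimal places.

H = 65/100 = 0.6500
FA = 65/125 = 0.5200
z(0.6500) = 0.3853, z(0.5200) = 0.0502
c = −½·[z(H) + z(FA)] = −0.5 × (0.3853 + 0.0502) = -0.21775

c = -0.22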